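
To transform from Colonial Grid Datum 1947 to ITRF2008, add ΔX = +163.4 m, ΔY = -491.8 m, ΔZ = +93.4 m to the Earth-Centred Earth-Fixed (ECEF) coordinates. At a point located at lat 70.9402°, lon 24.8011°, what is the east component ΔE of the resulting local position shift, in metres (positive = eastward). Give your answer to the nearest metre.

The local east axis at (φ, λ) is (−sin λ, cos λ, 0), so ΔE = −sin(24.8011°)·163.4 + cos(24.8011°)·(-491.8) = -514.98 m.

ΔE = -515 m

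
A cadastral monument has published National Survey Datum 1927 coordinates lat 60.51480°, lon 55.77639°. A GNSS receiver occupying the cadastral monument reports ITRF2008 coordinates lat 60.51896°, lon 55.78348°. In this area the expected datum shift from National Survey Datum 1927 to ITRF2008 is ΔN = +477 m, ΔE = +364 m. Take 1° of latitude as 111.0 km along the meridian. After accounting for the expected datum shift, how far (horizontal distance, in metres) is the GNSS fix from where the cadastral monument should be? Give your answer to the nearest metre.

Observed coordinate differences: Δφ = +0.00416°, Δλ = +0.00709°.
Converting to metres (1° lat = 111000 m, cos φ = 0.492199): observed ΔN = 461.8 m, observed ΔE = 387.4 m.
Subtracting the expected shift leaves a residual of 461.8 − (477) = -15.2 m north and 387.4 − (364) = 23.4 m east.
Residual distance = √((-15.2)² + 23.4²) = 27.9 m.

28 m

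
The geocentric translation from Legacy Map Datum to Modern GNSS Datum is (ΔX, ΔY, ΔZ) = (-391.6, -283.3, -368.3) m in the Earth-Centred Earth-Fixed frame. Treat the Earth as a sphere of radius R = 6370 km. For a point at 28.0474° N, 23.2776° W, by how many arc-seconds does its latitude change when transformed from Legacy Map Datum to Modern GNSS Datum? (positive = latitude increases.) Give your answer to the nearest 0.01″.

Δφ = -6.75″

sin φ = 0.470202, cos φ = 0.882559, sin λ = -0.395186, cos λ = 0.918601.
North component: ΔN = −sin φ cos λ·ΔX − sin φ sin λ·ΔY + cos φ·ΔZ = −(0.470202)(0.918601)(-391.6) − (0.470202)(-0.395186)(-283.3) + (0.882559)(-368.3) = -208.55 m.
1° of latitude spans πR/180 = 111177 m, so Δφ = -208.55 / 111177 × 3600 = -6.753″.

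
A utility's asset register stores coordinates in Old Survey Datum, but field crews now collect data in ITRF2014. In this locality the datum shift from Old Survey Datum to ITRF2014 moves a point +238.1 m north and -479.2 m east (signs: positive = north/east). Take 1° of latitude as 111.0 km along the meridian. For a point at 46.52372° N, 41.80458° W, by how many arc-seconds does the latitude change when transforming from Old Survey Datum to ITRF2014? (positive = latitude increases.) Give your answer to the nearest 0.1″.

1° of latitude = 111.0 km, so Δφ = 238.1 / 111000 = 0.0021450° = 7.722″.

Δφ = 7.7″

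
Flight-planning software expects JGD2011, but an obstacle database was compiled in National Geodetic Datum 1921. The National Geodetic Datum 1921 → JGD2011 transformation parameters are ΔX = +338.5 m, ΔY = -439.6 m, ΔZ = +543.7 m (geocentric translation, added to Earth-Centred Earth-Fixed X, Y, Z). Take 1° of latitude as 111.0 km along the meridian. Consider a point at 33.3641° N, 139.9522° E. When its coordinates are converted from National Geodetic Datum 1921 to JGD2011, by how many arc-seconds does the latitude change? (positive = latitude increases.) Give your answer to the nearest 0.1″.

sin φ = 0.549958, cos φ = 0.835193, sin λ = 0.643426, cos λ = -0.765508.
North component: ΔN = −sin φ cos λ·ΔX − sin φ sin λ·ΔY + cos φ·ΔZ = −(0.549958)(-0.765508)(338.5) − (0.549958)(0.643426)(-439.6) + (0.835193)(543.7) = 752.16 m.
1° of latitude spans 111000 m, so Δφ = 752.16 / 111000 × 3600 = 24.394″.

Δφ = 24.4″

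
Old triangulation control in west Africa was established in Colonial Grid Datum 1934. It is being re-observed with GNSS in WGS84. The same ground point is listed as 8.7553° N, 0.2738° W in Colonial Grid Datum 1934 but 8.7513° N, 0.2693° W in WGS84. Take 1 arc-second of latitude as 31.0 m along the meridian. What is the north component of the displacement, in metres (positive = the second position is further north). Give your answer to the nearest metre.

Δφ = 8.7513° − 8.7553° = -0.0040°; Δλ = -0.2693° − -0.2738° = +0.0045°.
1° of latitude = 3600 × 31.00 = 111600 m.
ΔN = Δφ × 111600 = -446.4 m; ΔE = Δλ × 111600 × cos(8.7553°) = +0.0045 × 111600 × 0.988347 = 496.3 m.

ΔN = -446 m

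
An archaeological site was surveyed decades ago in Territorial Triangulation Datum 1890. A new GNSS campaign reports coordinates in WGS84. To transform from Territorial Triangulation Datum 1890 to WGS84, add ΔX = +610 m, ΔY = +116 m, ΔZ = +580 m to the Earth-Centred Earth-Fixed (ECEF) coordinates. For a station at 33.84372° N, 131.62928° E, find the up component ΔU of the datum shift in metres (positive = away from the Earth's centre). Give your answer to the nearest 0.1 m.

ΔU = 58.5 m

The local up (radial) axis is (cos φ cos λ, cos φ sin λ, sin φ), giving ΔU = -336.566 + 72.014 + 323.019 = 58.47 m.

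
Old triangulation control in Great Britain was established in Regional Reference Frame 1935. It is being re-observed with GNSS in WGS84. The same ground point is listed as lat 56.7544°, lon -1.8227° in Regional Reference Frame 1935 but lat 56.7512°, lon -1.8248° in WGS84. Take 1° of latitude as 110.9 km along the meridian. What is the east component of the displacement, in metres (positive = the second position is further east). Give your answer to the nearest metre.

Δφ = 56.7512° − 56.7544° = -0.0032°; Δλ = -1.8248° − -1.8227° = -0.0021°.
ΔN = Δφ × 110900 = -354.9 m; ΔE = Δλ × 110900 × cos(56.7544°) = -0.0021 × 110900 × 0.548229 = -127.7 m.

ΔE = -128 m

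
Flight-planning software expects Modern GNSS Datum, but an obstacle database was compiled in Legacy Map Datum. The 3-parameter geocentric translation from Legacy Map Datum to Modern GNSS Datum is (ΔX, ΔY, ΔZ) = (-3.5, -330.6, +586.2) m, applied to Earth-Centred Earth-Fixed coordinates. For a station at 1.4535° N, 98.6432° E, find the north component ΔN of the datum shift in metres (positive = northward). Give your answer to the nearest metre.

At φ = 1.4535°, λ = 98.6432°: sin φ = 0.025366, cos φ = 0.999678, sin λ = 0.988643, cos λ = -0.150281.
ΔN = −sin φ cos λ·ΔX − sin φ sin λ·ΔY + cos φ·ΔZ = −(0.025366)(-0.150281)(-3.5) − (0.025366)(0.988643)(-330.6) + (0.999678)(586.2) = 594.29 m.

ΔN = 594 m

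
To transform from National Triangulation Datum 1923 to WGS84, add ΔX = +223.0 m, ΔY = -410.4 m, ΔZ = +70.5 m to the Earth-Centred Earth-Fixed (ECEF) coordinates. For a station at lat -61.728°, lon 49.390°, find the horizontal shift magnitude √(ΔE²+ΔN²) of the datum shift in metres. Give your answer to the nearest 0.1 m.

The local east axis at (φ, λ) is (−sin λ, cos λ, 0), so ΔE = −sin(49.390°)·223.0 + cos(49.390°)·(-410.4) = -436.42 m.
The local north axis is (−sin φ cos λ, −sin φ sin λ, cos φ), giving ΔN = 127.837 − 274.392 + 33.393 = -113.16 m.
Horizontal magnitude = √(ΔE² + ΔN²) = √((-436.42)² + (-113.16)²) = 450.86 m.

450.9 m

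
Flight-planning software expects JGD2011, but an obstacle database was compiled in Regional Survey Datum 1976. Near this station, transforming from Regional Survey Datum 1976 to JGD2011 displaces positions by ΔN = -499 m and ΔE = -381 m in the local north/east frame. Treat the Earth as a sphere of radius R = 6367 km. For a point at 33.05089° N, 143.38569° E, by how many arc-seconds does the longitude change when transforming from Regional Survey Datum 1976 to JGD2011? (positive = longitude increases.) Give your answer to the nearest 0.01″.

At latitude 33.05089°, cos φ = 0.838186.
One radian of longitude at latitude φ spans R cos φ, so Δλ = ΔE / (R cos φ) = -381.0 / (6367000 × 0.838186) = -7.1392e-05 rad = -14.726″.

Δλ = -14.73″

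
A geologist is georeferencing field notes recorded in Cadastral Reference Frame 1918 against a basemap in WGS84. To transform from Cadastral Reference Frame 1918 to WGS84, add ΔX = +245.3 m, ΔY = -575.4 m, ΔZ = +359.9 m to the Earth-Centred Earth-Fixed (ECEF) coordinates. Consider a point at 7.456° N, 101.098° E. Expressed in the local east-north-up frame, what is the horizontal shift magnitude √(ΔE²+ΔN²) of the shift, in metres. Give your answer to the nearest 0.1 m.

455.2 m

At φ = 7.456°, λ = 101.098°: sin φ = 0.129765, cos φ = 0.991545, sin λ = 0.981299, cos λ = -0.192488.
ΔE = −sin λ·ΔX + cos λ·ΔY = −(0.981299)·(245.3) + (-0.192488)·(-575.4) = -129.96 m.
ΔN = −sin φ cos λ·ΔX − sin φ sin λ·ΔY + cos φ·ΔZ = −(0.129765)(-0.192488)(245.3) − (0.129765)(0.981299)(-575.4) + (0.991545)(359.9) = 436.25 m.
Horizontal magnitude = √(ΔE² + ΔN²) = √((-129.96)² + 436.25²) = 455.20 m.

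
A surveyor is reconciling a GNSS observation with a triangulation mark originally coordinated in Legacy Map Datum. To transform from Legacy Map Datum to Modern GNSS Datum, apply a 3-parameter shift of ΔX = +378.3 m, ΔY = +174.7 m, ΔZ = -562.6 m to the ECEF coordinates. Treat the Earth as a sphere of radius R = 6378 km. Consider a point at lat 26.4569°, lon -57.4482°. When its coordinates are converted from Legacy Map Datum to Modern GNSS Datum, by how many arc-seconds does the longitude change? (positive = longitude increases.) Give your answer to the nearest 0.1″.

sin φ = 0.445524, cos φ = 0.895270, sin λ = -0.842905, cos λ = 0.538062.
East component: ΔE = −sin λ·ΔX + cos λ·ΔY = −(-0.842905)(378.3) + (0.538062)(174.7) = 412.87 m.
1° of latitude spans πR/180 = 111317 m; at latitude φ, 1° of longitude spans that × cos φ = 99658.8 m, so Δλ = 412.87 / 99658.8 × 3600 = 14.914″.

Δλ = 14.9″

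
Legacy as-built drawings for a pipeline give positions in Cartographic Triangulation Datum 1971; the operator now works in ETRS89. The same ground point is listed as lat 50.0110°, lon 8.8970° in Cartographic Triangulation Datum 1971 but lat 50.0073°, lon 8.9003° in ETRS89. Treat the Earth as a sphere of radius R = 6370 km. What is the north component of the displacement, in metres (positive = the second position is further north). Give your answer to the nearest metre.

ΔN = -411 m

Δφ = 50.0073° − 50.0110° = -0.0037°; Δλ = 8.9003° − 8.8970° = +0.0033°.
1° along a meridian = πR/180 = 111177 m.
ΔN = Δφ × 111177 = -411.4 m; ΔE = Δλ × 111177 × cos(50.0110°) = +0.0033 × 111177 × 0.642641 = 235.8 m.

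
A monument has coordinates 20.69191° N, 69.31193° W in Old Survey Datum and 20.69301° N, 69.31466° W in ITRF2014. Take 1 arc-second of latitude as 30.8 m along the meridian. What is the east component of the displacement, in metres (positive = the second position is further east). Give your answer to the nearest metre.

ΔE = -283 m

Δφ = 20.69301° − 20.69191° = +0.00110°; Δλ = -69.31466° − -69.31193° = -0.00273°.
1° of latitude = 3600 × 30.80 = 110880 m.
ΔN = Δφ × 110880 = 122.0 m; ΔE = Δλ × 110880 × cos(20.69191°) = -0.00273 × 110880 × 0.935494 = -283.2 m.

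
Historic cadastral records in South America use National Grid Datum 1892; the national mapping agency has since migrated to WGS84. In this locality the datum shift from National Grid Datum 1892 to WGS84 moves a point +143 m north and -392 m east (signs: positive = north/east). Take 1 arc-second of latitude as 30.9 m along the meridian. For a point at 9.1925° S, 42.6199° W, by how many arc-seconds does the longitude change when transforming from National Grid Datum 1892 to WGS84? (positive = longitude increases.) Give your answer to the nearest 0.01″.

At latitude -9.1925°, cos φ = 0.987157.
1″ of longitude at this latitude = 30.90 × cos φ = 30.5032 m, so Δλ = -392.0 / 30.5032 = -12.851″.

Δλ = -12.85″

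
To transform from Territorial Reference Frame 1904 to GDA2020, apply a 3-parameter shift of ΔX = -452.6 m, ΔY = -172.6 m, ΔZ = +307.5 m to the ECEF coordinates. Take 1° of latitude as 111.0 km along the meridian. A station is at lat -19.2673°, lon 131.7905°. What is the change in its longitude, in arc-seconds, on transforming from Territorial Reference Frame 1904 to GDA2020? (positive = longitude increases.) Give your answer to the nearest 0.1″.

sin φ = -0.329976, cos φ = 0.943989, sin λ = 0.745587, cos λ = -0.666409.
East component: ΔE = −sin λ·ΔX + cos λ·ΔY = −(0.745587)(-452.6) + (-0.666409)(-172.6) = 452.47 m.
1° of latitude spans 111000 m; at latitude φ, 1° of longitude spans that × cos φ = 104782.8 m, so Δλ = 452.47 / 104782.8 × 3600 = 15.546″.

Δλ = 15.5″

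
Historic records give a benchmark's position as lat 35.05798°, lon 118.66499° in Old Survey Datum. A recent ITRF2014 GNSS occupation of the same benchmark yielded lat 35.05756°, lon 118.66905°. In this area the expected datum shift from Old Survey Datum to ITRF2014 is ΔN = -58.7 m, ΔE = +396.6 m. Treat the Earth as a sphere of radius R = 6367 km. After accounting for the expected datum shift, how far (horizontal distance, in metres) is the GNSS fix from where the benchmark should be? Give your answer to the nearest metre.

Observed coordinate differences: Δφ = -0.00042°, Δλ = +0.00406°.
Converting to metres (1° lat = 111125 m, cos φ = 0.818571): observed ΔN = -46.7 m, observed ΔE = 369.3 m.
Subtracting the expected shift leaves a residual of -46.7 − (-58.7) = 12.0 m north and 369.3 − (396.6) = -27.3 m east.
Residual distance = √(12.0² + (-27.3)²) = 29.8 m.

30 m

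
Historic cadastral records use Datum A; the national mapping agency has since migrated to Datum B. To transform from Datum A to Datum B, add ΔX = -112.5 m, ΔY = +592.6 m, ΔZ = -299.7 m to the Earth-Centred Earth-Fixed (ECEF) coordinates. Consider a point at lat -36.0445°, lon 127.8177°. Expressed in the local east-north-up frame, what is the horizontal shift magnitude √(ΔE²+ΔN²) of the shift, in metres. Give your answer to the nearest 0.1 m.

284.2 m

At φ = -36.0445°, λ = 127.8177°: sin φ = -0.588413, cos φ = 0.808560, sin λ = 0.789966, cos λ = -0.613151.
ΔE = −sin λ·ΔX + cos λ·ΔY = −(0.789966)·(-112.5) + (-0.613151)·(592.6) = -274.48 m.
ΔN = −sin φ cos λ·ΔX − sin φ sin λ·ΔY + cos φ·ΔZ = −(-0.588413)(-0.613151)(-112.5) − (-0.588413)(0.789966)(592.6) + (0.808560)(-299.7) = 73.72 m.
Horizontal magnitude = √(ΔE² + ΔN²) = √((-274.48)² + 73.72²) = 284.21 m.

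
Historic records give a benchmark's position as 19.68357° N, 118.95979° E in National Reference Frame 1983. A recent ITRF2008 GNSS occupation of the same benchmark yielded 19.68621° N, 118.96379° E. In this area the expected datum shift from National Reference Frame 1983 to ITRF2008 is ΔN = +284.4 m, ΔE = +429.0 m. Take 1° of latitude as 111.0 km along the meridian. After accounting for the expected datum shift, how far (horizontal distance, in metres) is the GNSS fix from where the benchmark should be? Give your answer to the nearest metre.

Observed coordinate differences: Δφ = +0.00264°, Δλ = +0.00400°.
Converting to metres (1° lat = 111000 m, cos φ = 0.941567): observed ΔN = 293.0 m, observed ΔE = 418.1 m.
Subtracting the expected shift leaves a residual of 293.0 − (284.4) = 8.6 m north and 418.1 − (429.0) = -10.9 m east.
Residual distance = √(8.6² + (-10.9)²) = 13.9 m.

14 m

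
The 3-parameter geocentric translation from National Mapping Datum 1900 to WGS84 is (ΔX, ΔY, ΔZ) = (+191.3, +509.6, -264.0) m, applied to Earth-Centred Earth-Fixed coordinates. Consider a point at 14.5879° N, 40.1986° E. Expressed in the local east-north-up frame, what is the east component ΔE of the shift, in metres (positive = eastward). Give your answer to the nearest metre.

ΔE = 266 m

At φ = 14.5879°, λ = 40.1986°: sin φ = 0.251865, cos φ = 0.967762, sin λ = 0.645439, cos λ = 0.763812.
ΔE = −sin λ·ΔX + cos λ·ΔY = −(0.645439)·(191.3) + (0.763812)·(509.6) = 265.77 m.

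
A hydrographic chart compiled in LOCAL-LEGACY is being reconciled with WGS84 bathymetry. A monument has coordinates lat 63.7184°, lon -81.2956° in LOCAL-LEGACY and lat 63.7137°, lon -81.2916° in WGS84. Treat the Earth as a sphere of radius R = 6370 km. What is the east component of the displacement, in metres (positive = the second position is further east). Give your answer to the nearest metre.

ΔE = 197 m

Δφ = 63.7137° − 63.7184° = -0.0047°; Δλ = -81.2916° − -81.2956° = +0.0040°.
1° along a meridian = πR/180 = 111177 m.
ΔN = Δφ × 111177 = -522.5 m; ΔE = Δλ × 111177 × cos(63.7184°) = +0.0040 × 111177 × 0.442783 = 196.9 m.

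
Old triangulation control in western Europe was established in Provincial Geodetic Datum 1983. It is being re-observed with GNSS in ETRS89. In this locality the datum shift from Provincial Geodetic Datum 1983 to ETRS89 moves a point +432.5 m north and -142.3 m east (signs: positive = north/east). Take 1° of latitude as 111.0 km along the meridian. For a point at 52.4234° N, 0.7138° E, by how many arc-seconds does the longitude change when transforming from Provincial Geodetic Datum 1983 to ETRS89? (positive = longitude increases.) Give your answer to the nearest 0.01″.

Δλ = -7.57″

At latitude 52.4234°, cos φ = 0.609822.
1° of longitude at this latitude = 111.0 × cos φ = 67.69 km, so Δλ = -142.3 / 67690.2 = -0.0021022° = -7.568″.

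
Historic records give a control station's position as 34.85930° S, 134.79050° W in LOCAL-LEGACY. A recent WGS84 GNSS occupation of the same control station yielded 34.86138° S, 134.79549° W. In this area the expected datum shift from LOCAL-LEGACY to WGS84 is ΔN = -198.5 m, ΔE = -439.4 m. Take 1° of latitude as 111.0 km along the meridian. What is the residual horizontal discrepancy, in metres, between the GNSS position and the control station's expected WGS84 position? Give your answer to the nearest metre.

Observed coordinate differences: Δφ = -0.00208°, Δλ = -0.00499°.
Converting to metres (1° lat = 111000 m, cos φ = 0.820558): observed ΔN = -230.9 m, observed ΔE = -454.5 m.
Subtracting the expected shift leaves a residual of -230.9 − (-198.5) = -32.4 m north and -454.5 − (-439.4) = -15.1 m east.
Residual distance = √((-32.4)² + (-15.1)²) = 35.7 m.

36 m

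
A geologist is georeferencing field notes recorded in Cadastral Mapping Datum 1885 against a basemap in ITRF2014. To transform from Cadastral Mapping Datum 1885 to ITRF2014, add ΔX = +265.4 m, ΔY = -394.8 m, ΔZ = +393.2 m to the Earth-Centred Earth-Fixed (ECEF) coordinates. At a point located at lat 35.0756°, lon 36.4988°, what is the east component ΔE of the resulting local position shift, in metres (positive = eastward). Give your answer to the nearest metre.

At φ = 35.0756°, λ = 36.4988°: sin φ = 0.574657, cos φ = 0.818395, sin λ = 0.594806, cos λ = 0.803869.
ΔE = −sin λ·ΔX + cos λ·ΔY = −(0.594806)·(265.4) + (0.803869)·(-394.8) = -475.23 m.

ΔE = -475 m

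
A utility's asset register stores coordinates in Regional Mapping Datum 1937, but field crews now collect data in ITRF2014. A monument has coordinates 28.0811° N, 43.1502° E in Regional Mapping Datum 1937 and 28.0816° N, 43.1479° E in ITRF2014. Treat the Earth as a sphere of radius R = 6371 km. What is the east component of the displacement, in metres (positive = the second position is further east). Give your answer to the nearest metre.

ΔE = -226 m

Δφ = 28.0816° − 28.0811° = +0.0005°; Δλ = 43.1479° − 43.1502° = -0.0023°.
1° along a meridian = πR/180 = 111195 m.
ΔN = Δφ × 111195 = 55.6 m; ΔE = Δλ × 111195 × cos(28.0811°) = -0.0023 × 111195 × 0.882282 = -225.6 m.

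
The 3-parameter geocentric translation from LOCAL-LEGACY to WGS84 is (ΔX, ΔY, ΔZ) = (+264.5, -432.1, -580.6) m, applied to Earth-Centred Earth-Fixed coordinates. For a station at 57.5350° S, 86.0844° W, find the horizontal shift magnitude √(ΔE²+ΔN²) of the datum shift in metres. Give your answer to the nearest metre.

244 m

The local east axis at (φ, λ) is (−sin λ, cos λ, 0), so ΔE = −sin(-86.0844°)·264.5 + cos(-86.0844°)·(-432.1) = 234.38 m.
The local north axis is (−sin φ cos λ, −sin φ sin λ, cos φ), giving ΔN = 15.239 + 363.720 − 311.657 = 67.30 m.
Horizontal magnitude = √(ΔE² + ΔN²) = √(234.38² + 67.30²) = 243.85 m.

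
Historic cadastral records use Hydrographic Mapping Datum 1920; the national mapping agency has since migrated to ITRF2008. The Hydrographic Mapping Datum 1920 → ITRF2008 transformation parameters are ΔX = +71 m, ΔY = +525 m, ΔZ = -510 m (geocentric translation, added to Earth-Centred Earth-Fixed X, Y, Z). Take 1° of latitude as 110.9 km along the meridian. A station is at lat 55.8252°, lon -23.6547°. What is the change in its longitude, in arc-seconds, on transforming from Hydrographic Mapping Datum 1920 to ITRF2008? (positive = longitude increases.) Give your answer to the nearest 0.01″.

Δλ = 29.44″

sin φ = 0.827328, cos φ = 0.561720, sin λ = -0.401224, cos λ = 0.915980.
East component: ΔE = −sin λ·ΔX + cos λ·ΔY = −(-0.401224)(71) + (0.915980)(525) = 509.38 m.
1° of latitude spans 110900 m; at latitude φ, 1° of longitude spans that × cos φ = 62294.7 m, so Δλ = 509.38 / 62294.7 × 3600 = 29.437″.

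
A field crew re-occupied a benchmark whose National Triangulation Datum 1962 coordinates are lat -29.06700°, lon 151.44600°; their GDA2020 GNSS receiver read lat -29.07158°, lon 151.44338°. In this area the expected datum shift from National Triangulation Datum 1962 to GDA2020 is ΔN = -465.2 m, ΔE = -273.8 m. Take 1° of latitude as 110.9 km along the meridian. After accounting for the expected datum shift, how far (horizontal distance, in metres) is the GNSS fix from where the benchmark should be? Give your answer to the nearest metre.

Observed coordinate differences: Δφ = -0.00458°, Δλ = -0.00262°.
Converting to metres (1° lat = 110900 m, cos φ = 0.874052): observed ΔN = -507.9 m, observed ΔE = -254.0 m.
Subtracting the expected shift leaves a residual of -507.9 − (-465.2) = -42.7 m north and -254.0 − (-273.8) = 19.8 m east.
Residual distance = √((-42.7)² + 19.8²) = 47.1 m.

47 m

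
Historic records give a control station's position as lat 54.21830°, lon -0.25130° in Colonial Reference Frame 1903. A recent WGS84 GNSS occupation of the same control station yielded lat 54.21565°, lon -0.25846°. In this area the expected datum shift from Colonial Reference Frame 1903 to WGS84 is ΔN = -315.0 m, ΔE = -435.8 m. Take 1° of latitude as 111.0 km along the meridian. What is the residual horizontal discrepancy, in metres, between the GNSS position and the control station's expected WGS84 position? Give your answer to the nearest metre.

Observed coordinate differences: Δφ = -0.00265°, Δλ = -0.00716°.
Converting to metres (1° lat = 111000 m, cos φ = 0.584699): observed ΔN = -294.2 m, observed ΔE = -464.7 m.
Subtracting the expected shift leaves a residual of -294.2 − (-315.0) = 20.8 m north and -464.7 − (-435.8) = -28.9 m east.
Residual distance = √(20.8² + (-28.9)²) = 35.6 m.

36 m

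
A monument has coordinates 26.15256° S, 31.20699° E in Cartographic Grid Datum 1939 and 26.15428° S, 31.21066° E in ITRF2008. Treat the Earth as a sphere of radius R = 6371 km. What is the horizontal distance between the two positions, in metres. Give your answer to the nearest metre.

413 m

Δφ = -26.15428° − -26.15256° = -0.00172°; Δλ = 31.21066° − 31.20699° = +0.00367°.
1° along a meridian = πR/180 = 111195 m.
ΔN = Δφ × 111195 = -191.3 m; ΔE = Δλ × 111195 × cos(-26.15256°) = +0.00367 × 111195 × 0.897624 = 366.3 m.
Distance = √(ΔE² + ΔN²) = √(366.3² + (-191.3)²) = 413.2 m.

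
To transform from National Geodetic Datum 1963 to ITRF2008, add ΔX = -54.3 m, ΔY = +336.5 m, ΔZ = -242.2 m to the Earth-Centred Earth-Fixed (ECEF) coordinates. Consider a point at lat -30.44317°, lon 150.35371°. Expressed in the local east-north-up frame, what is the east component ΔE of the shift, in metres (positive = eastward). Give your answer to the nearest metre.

The local east axis at (φ, λ) is (−sin λ, cos λ, 0), so ΔE = −sin(150.35371°)·(-54.3) + cos(150.35371°)·336.5 = -265.59 m.

ΔE = -266 m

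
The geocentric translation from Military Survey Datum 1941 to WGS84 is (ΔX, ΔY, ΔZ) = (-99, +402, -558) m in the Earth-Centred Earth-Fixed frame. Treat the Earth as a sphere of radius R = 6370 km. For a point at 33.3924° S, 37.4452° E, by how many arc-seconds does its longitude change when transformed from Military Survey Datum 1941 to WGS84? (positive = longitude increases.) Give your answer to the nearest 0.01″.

sin φ = -0.550370, cos φ = 0.834921, sin λ = 0.608002, cos λ = 0.793935.
East component: ΔE = −sin λ·ΔX + cos λ·ΔY = −(0.608002)(-99) + (0.793935)(402) = 379.35 m.
1° of latitude spans πR/180 = 111177 m; at latitude φ, 1° of longitude spans that × cos φ = 92824.4 m, so Δλ = 379.35 / 92824.4 × 3600 = 14.712″.

Δλ = 14.71″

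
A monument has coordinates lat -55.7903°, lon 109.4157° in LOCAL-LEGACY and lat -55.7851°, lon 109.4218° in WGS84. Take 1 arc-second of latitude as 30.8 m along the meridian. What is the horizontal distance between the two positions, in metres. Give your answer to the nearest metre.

Δφ = -55.7851° − -55.7903° = +0.0052°; Δλ = 109.4218° − 109.4157° = +0.0061°.
1° of latitude = 3600 × 30.80 = 110880 m.
ΔN = Δφ × 110880 = 576.6 m; ΔE = Δλ × 110880 × cos(-55.7903°) = +0.0061 × 110880 × 0.562223 = 380.3 m.
Distance = √(ΔE² + ΔN²) = √(380.3² + 576.6²) = 690.7 m.

691 m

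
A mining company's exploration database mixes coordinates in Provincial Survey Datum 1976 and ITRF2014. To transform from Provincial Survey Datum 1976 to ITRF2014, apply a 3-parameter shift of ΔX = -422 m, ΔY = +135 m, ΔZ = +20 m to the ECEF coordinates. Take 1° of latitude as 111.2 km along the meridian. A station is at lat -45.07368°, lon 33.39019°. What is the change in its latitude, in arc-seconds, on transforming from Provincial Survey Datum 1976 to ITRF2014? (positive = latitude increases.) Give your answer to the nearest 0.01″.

sin φ = -0.708016, cos φ = 0.706197, sin λ = 0.550338, cos λ = 0.834942.
North component: ΔN = −sin φ cos λ·ΔX − sin φ sin λ·ΔY + cos φ·ΔZ = −(-0.708016)(0.834942)(-422) − (-0.708016)(0.550338)(135) + (0.706197)(20) = -182.74 m.
1° of latitude spans 111200 m, so Δφ = -182.74 / 111200 × 3600 = -5.916″.

Δφ = -5.92″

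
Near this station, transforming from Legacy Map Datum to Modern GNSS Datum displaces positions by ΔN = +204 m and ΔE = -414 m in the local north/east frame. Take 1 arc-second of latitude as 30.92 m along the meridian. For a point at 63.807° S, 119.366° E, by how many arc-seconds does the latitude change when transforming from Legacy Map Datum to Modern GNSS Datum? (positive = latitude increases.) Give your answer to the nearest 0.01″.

1″ of latitude = 30.92 m, so Δφ = 204.0 / 30.92 = 6.598″.

Δφ = 6.60″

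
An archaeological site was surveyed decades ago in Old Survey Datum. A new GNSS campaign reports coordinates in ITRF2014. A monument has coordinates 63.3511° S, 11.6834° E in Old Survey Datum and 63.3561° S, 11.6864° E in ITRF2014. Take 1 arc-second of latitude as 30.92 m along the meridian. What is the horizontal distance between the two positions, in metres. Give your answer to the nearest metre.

Δφ = -63.3561° − -63.3511° = -0.0050°; Δλ = 11.6864° − 11.6834° = +0.0030°.
1° of latitude = 3600 × 30.92 = 111312 m.
ΔN = Δφ × 111312 = -556.6 m; ΔE = Δλ × 111312 × cos(-63.3511°) = +0.0030 × 111312 × 0.448522 = 149.8 m.
Distance = √(ΔE² + ΔN²) = √(149.8² + (-556.6)²) = 576.4 m.

576 m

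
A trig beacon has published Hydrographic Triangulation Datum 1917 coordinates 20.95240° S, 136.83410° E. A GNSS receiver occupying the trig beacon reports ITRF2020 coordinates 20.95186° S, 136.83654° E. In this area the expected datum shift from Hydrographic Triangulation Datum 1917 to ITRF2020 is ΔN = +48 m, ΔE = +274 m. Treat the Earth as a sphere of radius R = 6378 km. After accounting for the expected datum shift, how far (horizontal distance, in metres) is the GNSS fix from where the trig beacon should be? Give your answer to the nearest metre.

24 m

Observed coordinate differences: Δφ = +0.00054°, Δλ = +0.00244°.
Converting to metres (1° lat = 111317 m, cos φ = 0.933878): observed ΔN = 60.1 m, observed ΔE = 253.7 m.
Subtracting the expected shift leaves a residual of 60.1 − (48) = 12.1 m north and 253.7 − (274) = -20.3 m east.
Residual distance = √(12.1² + (-20.3)²) = 23.7 m.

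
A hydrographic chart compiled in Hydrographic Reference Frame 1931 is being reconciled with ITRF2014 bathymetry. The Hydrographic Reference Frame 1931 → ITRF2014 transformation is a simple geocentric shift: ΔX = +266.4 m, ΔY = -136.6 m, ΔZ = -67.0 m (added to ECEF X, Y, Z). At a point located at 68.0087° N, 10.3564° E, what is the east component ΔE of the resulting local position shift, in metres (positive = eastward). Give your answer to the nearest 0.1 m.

At φ = 68.0087°, λ = 10.3564°: sin φ = 0.927241, cos φ = 0.374466, sin λ = 0.179771, cos λ = 0.983709.
ΔE = −sin λ·ΔX + cos λ·ΔY = −(0.179771)·(266.4) + (0.983709)·(-136.6) = -182.27 m.

ΔE = -182.3 m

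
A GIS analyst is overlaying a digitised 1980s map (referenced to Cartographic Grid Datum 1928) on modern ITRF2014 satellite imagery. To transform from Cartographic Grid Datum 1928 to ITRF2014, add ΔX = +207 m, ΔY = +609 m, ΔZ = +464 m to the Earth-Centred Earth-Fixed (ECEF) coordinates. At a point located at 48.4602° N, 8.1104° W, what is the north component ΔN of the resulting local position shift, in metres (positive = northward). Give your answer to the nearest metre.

ΔN = 219 m

The local north axis is (−sin φ cos λ, −sin φ sin λ, cos φ), giving ΔN = -153.389 + 64.309 + 307.697 = 218.62 m.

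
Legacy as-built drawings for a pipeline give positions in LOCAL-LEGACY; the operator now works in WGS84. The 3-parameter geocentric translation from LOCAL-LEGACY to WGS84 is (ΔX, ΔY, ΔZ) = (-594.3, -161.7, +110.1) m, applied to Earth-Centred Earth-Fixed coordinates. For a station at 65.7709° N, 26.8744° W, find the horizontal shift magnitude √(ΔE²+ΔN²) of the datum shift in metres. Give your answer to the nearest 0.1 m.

At φ = 65.7709°, λ = -26.8744°: sin φ = 0.911912, cos φ = 0.410386, sin λ = -0.452036, cos λ = 0.892000.
ΔE = −sin λ·ΔX + cos λ·ΔY = −(-0.452036)·(-594.3) + (0.892000)·(-161.7) = -412.88 m.
ΔN = −sin φ cos λ·ΔX − sin φ sin λ·ΔY + cos φ·ΔZ = −(0.911912)(0.892000)(-594.3) − (0.911912)(-0.452036)(-161.7) + (0.410386)(110.1) = 461.95 m.
Horizontal magnitude = √(ΔE² + ΔN²) = √((-412.88)² + 461.95²) = 619.57 m.

619.6 m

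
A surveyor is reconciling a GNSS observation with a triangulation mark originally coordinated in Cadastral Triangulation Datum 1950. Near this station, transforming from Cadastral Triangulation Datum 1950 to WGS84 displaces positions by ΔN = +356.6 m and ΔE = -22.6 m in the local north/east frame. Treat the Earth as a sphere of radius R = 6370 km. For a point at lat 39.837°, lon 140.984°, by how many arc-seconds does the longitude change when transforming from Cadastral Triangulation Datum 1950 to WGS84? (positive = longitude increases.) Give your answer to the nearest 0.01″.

Δλ = -0.95″

At latitude 39.837°, cos φ = 0.767870.
One radian of longitude at latitude φ spans R cos φ, so Δλ = ΔE / (R cos φ) = -22.6 / (6370000 × 0.767870) = -4.6204e-06 rad = -0.953″.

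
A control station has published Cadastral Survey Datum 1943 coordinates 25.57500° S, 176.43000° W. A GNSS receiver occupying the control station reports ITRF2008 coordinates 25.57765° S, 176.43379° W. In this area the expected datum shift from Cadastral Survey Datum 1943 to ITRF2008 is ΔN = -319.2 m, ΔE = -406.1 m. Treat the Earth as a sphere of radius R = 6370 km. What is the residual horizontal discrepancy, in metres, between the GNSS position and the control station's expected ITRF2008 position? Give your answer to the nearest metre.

36 m

Observed coordinate differences: Δφ = -0.00265°, Δλ = -0.00379°.
Converting to metres (1° lat = 111177 m, cos φ = 0.902021): observed ΔN = -294.6 m, observed ΔE = -380.1 m.
Subtracting the expected shift leaves a residual of -294.6 − (-319.2) = 24.6 m north and -380.1 − (-406.1) = 26.0 m east.
Residual distance = √(24.6² + 26.0²) = 35.8 m.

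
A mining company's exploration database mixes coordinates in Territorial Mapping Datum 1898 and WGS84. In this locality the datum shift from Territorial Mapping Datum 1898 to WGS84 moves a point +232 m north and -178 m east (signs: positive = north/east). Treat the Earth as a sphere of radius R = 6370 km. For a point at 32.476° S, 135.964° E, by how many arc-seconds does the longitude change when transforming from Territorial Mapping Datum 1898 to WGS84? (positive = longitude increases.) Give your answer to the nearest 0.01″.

At latitude -32.476°, cos φ = 0.843616.
One radian of longitude at latitude φ spans R cos φ, so Δλ = ΔE / (R cos φ) = -178.0 / (6370000 × 0.843616) = -3.3123e-05 rad = -6.832″.

Δλ = -6.83″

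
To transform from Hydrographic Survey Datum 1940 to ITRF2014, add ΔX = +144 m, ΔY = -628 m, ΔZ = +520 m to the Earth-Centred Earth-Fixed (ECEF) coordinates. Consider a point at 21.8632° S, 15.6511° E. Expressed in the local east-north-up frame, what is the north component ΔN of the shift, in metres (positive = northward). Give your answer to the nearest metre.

At φ = -21.8632°, λ = 15.6511°: sin φ = -0.372392, cos φ = 0.928076, sin λ = 0.269779, cos λ = 0.962922.
ΔN = −sin φ cos λ·ΔX − sin φ sin λ·ΔY + cos φ·ΔZ = −(-0.372392)(0.962922)(144) − (-0.372392)(0.269779)(-628) + (0.928076)(520) = 471.14 m.

ΔN = 471 m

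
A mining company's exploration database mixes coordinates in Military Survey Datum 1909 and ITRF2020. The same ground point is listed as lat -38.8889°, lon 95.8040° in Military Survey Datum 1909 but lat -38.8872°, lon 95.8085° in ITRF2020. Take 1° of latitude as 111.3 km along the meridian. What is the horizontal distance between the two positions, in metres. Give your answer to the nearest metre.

433 m

Δφ = -38.8872° − -38.8889° = +0.0017°; Δλ = 95.8085° − 95.8040° = +0.0045°.
ΔN = Δφ × 111300 = 189.2 m; ΔE = Δλ × 111300 × cos(-38.8889°) = +0.0045 × 111300 × 0.778365 = 389.8 m.
Distance = √(ΔE² + ΔN²) = √(389.8² + 189.2²) = 433.3 m.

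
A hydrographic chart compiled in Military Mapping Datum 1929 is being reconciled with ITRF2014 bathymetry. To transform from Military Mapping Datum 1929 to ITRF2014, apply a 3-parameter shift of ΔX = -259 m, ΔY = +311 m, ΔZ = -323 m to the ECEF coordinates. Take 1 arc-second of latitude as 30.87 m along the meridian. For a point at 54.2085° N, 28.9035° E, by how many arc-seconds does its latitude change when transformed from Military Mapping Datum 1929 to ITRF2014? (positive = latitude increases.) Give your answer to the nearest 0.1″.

sin φ = 0.811151, cos φ = 0.584837, sin λ = 0.483336, cos λ = 0.875435.
North component: ΔN = −sin φ cos λ·ΔX − sin φ sin λ·ΔY + cos φ·ΔZ = −(0.811151)(0.875435)(-259) − (0.811151)(0.483336)(311) + (0.584837)(-323) = -126.91 m.
1° of latitude spans 3600 × 30.87 = 111132 m, so Δφ = -126.91 / 111132 × 3600 = -4.111″.

Δφ = -4.1″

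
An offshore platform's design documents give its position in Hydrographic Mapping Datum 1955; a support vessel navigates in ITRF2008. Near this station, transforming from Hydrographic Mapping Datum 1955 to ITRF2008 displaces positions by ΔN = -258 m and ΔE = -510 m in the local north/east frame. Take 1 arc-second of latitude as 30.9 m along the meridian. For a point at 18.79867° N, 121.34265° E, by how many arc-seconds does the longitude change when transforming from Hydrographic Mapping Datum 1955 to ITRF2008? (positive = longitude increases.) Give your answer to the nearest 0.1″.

Δλ = -17.4″

At latitude 18.79867°, cos φ = 0.946657.
1″ of longitude at this latitude = 30.90 × cos φ = 29.2517 m, so Δλ = -510.0 / 29.2517 = -17.435″.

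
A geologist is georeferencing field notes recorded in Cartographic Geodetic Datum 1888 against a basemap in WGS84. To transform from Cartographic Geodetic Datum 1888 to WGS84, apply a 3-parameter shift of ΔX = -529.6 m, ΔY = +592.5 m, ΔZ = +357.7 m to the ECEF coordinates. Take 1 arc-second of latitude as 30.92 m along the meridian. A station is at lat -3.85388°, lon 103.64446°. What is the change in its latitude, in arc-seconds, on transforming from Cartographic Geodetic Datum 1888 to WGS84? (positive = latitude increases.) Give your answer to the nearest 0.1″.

Δφ = 13.1″

sin φ = -0.067212, cos φ = 0.997739, sin λ = 0.971778, cos λ = -0.235896.
North component: ΔN = −sin φ cos λ·ΔX − sin φ sin λ·ΔY + cos φ·ΔZ = −(-0.067212)(-0.235896)(-529.6) − (-0.067212)(0.971778)(592.5) + (0.997739)(357.7) = 403.99 m.
1° of latitude spans 3600 × 30.92 = 111312 m, so Δφ = 403.99 / 111312 × 3600 = 13.066″.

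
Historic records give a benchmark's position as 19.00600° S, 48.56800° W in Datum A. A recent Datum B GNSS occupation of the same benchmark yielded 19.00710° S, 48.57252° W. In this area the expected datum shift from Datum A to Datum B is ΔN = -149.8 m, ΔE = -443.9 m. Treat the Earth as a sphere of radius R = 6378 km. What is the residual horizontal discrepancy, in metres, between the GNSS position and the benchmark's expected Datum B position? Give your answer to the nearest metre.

42 m

Observed coordinate differences: Δφ = -0.00110°, Δλ = -0.00452°.
Converting to metres (1° lat = 111317 m, cos φ = 0.945484): observed ΔN = -122.4 m, observed ΔE = -475.7 m.
Subtracting the expected shift leaves a residual of -122.4 − (-149.8) = 27.4 m north and -475.7 − (-443.9) = -31.8 m east.
Residual distance = √(27.4² + (-31.8)²) = 42.0 m.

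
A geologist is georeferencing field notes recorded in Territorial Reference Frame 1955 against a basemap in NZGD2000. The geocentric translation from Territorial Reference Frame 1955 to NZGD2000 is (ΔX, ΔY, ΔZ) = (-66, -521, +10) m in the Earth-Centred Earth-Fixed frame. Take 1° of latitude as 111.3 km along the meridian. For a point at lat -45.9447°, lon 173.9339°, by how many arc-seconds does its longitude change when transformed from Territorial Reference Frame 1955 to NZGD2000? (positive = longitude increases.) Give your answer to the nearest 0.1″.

Δλ = 24.4″

sin φ = -0.718669, cos φ = 0.695352, sin λ = 0.105676, cos λ = -0.994401.
East component: ΔE = −sin λ·ΔX + cos λ·ΔY = −(0.105676)(-66) + (-0.994401)(-521) = 525.06 m.
1° of latitude spans 111300 m; at latitude φ, 1° of longitude spans that × cos φ = 77392.7 m, so Δλ = 525.06 / 77392.7 × 3600 = 24.424″.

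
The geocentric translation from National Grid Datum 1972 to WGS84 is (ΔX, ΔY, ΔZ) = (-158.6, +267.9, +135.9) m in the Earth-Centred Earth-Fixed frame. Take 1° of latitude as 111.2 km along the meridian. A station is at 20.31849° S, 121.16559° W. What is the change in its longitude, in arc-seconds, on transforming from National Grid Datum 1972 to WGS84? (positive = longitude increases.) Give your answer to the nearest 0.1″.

sin φ = -0.347238, cos φ = 0.937777, sin λ = -0.855675, cos λ = -0.517513.
East component: ΔE = −sin λ·ΔX + cos λ·ΔY = −(-0.855675)(-158.6) + (-0.517513)(267.9) = -274.35 m.
1° of latitude spans 111200 m; at latitude φ, 1° of longitude spans that × cos φ = 104280.8 m, so Δλ = -274.35 / 104280.8 × 3600 = -9.471″.

Δλ = -9.5″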